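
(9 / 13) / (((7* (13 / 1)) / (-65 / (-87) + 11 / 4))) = 3651 / 137228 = 0.03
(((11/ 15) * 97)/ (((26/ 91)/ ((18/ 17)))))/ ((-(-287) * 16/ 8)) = 0.46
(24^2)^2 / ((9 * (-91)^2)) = 36864 / 8281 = 4.45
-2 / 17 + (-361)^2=2215455 / 17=130320.88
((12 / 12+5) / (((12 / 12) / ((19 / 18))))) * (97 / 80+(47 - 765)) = -1089517 / 240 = -4539.65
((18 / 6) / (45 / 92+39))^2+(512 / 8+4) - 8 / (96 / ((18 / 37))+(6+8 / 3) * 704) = 235562329341 / 3463922602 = 68.00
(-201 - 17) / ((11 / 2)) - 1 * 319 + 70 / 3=-11065 / 33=-335.30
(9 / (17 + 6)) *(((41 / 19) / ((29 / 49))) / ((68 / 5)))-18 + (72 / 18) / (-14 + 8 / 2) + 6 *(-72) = -1940240503 / 4308820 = -450.30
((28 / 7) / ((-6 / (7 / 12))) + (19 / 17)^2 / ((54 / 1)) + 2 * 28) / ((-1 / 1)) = -434114 / 7803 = -55.63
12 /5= 2.40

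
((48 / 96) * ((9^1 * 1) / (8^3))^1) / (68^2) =9 / 4734976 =0.00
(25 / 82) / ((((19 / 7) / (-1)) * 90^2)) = -7 / 504792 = -0.00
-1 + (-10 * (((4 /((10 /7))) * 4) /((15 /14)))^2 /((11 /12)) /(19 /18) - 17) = -29973738 /26125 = -1147.32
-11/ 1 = -11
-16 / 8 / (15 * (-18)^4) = -1 / 787320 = -0.00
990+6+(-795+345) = 546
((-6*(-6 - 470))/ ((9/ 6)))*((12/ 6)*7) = 26656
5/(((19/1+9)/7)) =1.25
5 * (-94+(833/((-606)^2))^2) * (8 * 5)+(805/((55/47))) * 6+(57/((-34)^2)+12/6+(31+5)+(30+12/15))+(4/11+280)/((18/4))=-14541.39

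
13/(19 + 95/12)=156/323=0.48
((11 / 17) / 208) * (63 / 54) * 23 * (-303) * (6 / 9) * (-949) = 13057583 / 816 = 16001.94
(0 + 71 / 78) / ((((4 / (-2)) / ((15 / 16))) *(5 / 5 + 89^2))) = -355 / 6591104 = -0.00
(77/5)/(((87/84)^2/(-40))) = -482944/841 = -574.25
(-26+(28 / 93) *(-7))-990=-94684 / 93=-1018.11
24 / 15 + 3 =23 / 5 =4.60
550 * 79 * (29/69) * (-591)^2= 146703841350/23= 6378427884.78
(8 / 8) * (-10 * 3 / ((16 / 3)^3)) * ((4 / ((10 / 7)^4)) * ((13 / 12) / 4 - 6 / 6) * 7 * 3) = 9529569 / 3276800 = 2.91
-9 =-9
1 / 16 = 0.06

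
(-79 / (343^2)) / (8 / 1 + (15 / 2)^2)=-316 / 30235793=-0.00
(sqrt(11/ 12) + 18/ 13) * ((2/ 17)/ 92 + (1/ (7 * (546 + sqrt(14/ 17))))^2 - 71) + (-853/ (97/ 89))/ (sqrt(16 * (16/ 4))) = -1511881745449556233351/ 7708290222327392152 - 54250470669005869 * sqrt(33)/ 4584629394722874 - 918 * sqrt(238)/ 44947347007087 - 221 * sqrt(7854)/ 89894694014174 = -264.11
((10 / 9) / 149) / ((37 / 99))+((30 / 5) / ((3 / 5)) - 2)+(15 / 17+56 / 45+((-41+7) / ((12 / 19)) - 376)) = -419.69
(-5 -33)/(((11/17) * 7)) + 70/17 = -5592/1309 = -4.27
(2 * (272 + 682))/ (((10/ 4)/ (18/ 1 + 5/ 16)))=139761/ 10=13976.10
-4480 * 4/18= -8960/9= -995.56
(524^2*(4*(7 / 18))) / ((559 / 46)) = 176826944 / 5031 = 35147.47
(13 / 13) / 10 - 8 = -79 / 10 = -7.90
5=5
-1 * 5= -5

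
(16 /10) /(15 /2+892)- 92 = -827524 /8995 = -92.00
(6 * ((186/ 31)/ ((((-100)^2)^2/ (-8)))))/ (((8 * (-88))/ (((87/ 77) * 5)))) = 783/ 33880000000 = 0.00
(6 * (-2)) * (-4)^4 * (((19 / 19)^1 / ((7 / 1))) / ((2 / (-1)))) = 1536 / 7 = 219.43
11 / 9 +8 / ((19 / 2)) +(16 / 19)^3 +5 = 472952 / 61731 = 7.66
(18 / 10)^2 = 3.24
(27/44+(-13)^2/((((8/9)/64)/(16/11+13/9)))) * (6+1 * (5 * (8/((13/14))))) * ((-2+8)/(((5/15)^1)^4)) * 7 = 5889590420.54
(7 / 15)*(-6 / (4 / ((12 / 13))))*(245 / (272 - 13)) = -294 / 481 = -0.61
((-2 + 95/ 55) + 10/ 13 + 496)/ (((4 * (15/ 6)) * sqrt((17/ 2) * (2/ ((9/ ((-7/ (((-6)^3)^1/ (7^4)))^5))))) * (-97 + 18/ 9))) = -29812764096 * sqrt(714)/ 111880162542223075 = -0.00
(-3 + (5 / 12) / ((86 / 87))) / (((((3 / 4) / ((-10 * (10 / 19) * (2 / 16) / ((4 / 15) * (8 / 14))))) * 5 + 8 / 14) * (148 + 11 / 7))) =1086575 / 18728736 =0.06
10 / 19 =0.53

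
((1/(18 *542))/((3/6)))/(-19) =-1/92682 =-0.00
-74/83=-0.89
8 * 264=2112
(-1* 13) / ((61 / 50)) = -650 / 61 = -10.66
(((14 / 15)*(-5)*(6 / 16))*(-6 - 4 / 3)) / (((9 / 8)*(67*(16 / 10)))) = 385 / 3618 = 0.11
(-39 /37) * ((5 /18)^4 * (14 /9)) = -0.01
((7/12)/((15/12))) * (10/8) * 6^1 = 7/2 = 3.50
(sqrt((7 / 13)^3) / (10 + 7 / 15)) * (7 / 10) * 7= 1029 * sqrt(91) / 53066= 0.18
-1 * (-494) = 494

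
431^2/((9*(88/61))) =14307.35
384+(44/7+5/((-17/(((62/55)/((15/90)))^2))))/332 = 2294495603/5975585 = 383.98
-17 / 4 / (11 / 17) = -289 / 44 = -6.57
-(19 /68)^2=-361 /4624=-0.08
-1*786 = -786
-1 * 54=-54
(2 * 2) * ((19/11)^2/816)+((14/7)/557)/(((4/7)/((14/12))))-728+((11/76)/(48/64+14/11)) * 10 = -8454258720887/11624769354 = -727.26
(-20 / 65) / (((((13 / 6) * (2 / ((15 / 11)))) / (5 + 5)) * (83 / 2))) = -3600 / 154297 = -0.02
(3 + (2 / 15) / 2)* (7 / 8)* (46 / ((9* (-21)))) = -529 / 810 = -0.65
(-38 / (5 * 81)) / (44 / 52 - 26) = 494 / 132435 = 0.00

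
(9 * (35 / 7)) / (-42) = -15 / 14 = -1.07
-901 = -901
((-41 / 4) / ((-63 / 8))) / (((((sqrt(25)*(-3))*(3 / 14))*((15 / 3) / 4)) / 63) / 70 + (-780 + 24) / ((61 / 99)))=-3921568 / 3696697593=-0.00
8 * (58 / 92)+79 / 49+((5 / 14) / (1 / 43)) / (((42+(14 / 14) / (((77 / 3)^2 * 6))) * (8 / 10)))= 15969323831 / 2245159812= 7.11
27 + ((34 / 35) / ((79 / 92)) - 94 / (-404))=15842121 / 558530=28.36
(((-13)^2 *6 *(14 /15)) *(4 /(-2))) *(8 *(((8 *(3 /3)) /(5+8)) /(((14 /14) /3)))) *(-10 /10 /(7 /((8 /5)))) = 159744 /25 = 6389.76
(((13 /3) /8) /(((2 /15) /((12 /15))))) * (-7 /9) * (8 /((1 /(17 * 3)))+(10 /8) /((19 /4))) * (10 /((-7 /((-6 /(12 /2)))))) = -504205 /342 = -1474.28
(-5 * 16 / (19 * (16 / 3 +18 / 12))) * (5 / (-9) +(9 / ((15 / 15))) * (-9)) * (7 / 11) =822080 / 25707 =31.98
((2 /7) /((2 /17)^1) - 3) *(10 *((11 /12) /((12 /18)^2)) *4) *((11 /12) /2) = -605 /28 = -21.61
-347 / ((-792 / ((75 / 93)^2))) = 216875 / 761112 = 0.28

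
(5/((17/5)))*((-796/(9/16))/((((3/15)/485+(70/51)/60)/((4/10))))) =-617696000/17281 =-35744.23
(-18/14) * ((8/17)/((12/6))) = -36/119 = -0.30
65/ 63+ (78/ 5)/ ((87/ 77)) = 135551/ 9135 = 14.84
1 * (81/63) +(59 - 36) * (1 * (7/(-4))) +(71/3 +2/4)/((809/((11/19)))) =-50286953/1291164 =-38.95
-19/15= -1.27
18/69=6/23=0.26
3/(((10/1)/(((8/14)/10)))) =3/175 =0.02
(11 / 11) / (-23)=-1 / 23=-0.04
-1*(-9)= 9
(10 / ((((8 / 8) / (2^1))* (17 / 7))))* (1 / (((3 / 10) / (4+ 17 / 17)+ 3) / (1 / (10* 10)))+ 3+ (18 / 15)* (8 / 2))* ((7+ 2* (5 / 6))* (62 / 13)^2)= 1285018448 / 101439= 12667.89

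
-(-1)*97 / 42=97 / 42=2.31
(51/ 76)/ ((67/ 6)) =153/ 2546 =0.06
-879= -879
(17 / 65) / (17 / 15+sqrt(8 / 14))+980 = 14313089 / 14599 - 1530*sqrt(7) / 14599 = 980.14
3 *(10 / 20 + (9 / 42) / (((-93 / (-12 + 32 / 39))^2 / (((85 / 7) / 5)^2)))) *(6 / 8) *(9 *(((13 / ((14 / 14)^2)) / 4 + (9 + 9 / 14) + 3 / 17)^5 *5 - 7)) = 217890790111395830982373831167 / 10890027160526011703296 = 20008287.11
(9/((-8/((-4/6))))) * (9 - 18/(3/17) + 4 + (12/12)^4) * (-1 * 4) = 264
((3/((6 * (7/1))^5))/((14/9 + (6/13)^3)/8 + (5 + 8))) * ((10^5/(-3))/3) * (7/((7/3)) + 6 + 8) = -466862500/1422011815749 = -0.00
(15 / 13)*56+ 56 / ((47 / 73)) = 92624 / 611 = 151.59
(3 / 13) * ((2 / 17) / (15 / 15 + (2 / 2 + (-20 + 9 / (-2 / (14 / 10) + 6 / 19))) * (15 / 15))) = -0.00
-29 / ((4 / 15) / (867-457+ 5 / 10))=-357135 / 8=-44641.88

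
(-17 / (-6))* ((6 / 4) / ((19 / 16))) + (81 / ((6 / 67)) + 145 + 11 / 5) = 200503 / 190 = 1055.28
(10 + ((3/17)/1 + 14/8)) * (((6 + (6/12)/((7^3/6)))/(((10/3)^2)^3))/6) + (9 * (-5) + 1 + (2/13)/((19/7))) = -506217068639109/11522056000000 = -43.93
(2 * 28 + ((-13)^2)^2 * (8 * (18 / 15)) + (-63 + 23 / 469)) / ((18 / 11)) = 3536219126 / 21105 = 167553.62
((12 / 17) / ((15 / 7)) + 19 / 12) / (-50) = -1951 / 51000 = -0.04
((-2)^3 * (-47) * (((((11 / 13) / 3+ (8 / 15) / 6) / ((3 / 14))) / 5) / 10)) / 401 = 571144 / 17593875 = 0.03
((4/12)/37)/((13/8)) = 8/1443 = 0.01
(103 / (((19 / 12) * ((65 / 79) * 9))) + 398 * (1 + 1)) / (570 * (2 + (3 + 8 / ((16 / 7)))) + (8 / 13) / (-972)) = 0.17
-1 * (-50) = 50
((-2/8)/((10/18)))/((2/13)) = -117/40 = -2.92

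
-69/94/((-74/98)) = 3381/3478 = 0.97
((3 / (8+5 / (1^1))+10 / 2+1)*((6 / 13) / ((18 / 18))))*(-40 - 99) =-67554 / 169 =-399.73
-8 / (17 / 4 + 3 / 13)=-416 / 233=-1.79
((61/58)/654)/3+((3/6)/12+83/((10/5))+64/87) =9622097/227592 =42.28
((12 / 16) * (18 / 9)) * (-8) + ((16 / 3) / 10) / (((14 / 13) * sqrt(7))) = -12 + 52 * sqrt(7) / 735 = -11.81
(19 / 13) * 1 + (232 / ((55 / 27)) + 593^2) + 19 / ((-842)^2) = 178312607607153 / 506909260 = 351764.35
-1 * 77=-77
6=6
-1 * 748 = -748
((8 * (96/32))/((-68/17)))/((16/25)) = -75/8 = -9.38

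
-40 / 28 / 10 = -1 / 7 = -0.14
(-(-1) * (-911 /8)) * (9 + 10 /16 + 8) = -2007.05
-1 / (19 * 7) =-1 / 133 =-0.01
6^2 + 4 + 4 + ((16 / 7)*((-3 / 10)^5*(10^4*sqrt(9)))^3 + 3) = -774799853 / 875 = -885485.55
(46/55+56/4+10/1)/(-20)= -683/550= -1.24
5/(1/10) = 50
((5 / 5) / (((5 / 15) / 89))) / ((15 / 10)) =178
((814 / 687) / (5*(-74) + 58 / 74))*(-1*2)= 60236 / 9385107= 0.01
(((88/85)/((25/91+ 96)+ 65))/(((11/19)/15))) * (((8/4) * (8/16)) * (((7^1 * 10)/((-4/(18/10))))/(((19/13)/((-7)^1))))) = 521703/20791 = 25.09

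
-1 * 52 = -52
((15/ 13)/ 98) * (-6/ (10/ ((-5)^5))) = 28125/ 1274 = 22.08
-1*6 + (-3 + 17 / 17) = -8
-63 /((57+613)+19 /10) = -630 /6719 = -0.09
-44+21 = -23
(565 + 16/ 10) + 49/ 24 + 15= 70037/ 120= 583.64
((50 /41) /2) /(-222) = -0.00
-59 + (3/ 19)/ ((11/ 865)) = -9736/ 209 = -46.58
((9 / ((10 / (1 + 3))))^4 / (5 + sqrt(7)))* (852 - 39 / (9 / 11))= 17669.57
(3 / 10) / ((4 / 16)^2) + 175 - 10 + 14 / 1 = 919 / 5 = 183.80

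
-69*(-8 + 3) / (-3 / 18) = -2070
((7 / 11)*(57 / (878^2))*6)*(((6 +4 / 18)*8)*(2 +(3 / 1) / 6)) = 74480 / 2119931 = 0.04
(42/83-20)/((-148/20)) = 8090/3071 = 2.63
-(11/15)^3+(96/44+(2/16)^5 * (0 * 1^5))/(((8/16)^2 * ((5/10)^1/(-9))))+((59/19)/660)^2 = -371472130361/2358774000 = -157.49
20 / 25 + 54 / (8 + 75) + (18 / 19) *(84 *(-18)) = -11283202 / 7885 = -1430.97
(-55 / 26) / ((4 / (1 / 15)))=-11 / 312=-0.04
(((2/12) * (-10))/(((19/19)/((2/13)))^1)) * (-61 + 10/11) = 6610/429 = 15.41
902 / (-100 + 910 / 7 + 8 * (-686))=-451 / 2729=-0.17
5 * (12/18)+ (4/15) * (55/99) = 94/27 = 3.48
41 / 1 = 41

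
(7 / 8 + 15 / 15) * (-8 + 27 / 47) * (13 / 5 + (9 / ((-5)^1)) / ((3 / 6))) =5235 / 376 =13.92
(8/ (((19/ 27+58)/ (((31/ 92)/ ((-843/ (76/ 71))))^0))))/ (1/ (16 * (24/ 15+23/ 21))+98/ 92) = 22495104/ 179661335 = 0.13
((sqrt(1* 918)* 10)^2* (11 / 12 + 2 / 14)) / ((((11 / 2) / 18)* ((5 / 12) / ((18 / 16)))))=66178620 / 77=859462.60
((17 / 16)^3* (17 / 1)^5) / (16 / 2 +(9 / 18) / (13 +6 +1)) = 34878787205 / 164352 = 212220.04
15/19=0.79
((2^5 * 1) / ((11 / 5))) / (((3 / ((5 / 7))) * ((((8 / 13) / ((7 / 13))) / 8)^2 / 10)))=56000 / 33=1696.97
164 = 164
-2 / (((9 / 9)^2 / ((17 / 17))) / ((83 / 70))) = -83 / 35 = -2.37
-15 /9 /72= -5 /216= -0.02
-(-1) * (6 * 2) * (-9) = -108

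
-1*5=-5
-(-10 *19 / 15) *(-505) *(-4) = 76760 / 3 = 25586.67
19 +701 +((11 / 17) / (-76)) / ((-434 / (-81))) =403723269 / 560728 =720.00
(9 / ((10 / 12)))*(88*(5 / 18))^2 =19360 / 3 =6453.33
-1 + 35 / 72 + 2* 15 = 2123 / 72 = 29.49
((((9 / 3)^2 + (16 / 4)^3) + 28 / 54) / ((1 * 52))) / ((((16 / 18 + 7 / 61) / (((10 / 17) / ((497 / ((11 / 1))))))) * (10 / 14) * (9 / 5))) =6659675 / 466870014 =0.01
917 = 917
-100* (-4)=400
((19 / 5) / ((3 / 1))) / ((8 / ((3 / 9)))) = 19 / 360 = 0.05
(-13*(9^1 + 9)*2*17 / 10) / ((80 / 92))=-45747 / 50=-914.94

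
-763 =-763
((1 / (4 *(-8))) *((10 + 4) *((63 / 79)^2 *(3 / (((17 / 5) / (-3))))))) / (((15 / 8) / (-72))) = -3000564 / 106097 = -28.28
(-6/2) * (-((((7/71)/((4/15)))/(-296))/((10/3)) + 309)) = 155854467/168128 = 927.00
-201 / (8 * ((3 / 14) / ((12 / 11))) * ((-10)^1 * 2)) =1407 / 220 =6.40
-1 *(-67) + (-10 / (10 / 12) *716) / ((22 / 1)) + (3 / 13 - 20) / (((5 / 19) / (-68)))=4784.82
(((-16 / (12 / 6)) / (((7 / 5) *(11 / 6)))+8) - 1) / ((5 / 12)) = 3588 / 385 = 9.32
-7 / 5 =-1.40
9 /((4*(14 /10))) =45 /28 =1.61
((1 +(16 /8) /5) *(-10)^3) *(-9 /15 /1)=840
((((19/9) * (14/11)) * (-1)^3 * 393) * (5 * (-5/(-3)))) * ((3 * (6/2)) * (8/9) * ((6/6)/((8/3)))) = -871150/33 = -26398.48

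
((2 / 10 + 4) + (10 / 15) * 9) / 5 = 51 / 25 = 2.04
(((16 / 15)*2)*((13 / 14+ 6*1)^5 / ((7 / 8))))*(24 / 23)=549589776448 / 13529635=40621.18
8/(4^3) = 1/8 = 0.12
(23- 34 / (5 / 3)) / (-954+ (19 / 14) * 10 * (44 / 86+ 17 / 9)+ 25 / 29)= -1021293 / 361600370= -0.00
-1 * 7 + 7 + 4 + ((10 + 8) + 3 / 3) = 23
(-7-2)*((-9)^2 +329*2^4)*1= -48105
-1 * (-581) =581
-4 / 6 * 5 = -10 / 3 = -3.33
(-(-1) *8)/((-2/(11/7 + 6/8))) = -65/7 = -9.29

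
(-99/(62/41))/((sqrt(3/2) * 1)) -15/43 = -53.80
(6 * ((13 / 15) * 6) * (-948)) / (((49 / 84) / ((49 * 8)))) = -99380736 / 5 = -19876147.20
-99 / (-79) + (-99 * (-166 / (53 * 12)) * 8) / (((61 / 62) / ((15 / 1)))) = 805257387 / 255407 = 3152.84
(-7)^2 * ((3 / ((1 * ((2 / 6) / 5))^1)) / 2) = 2205 / 2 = 1102.50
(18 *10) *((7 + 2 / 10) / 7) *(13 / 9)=1872 / 7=267.43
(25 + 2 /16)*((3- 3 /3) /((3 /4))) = 67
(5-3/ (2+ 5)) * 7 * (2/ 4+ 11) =368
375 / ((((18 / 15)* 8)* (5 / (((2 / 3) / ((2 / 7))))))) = 875 / 48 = 18.23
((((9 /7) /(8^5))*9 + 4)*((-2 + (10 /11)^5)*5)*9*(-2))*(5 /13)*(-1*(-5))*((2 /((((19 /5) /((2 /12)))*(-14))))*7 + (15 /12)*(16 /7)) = 85785994863590625 /31935696945152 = 2686.21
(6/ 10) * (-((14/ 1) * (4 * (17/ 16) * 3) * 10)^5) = -10872823862919375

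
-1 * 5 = -5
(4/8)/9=1/18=0.06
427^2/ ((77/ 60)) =1562820/ 11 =142074.55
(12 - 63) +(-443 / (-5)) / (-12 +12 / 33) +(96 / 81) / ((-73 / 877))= -91899083 / 1261440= -72.85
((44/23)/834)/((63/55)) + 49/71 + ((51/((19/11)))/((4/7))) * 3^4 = 13648361714093/3260441268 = 4186.05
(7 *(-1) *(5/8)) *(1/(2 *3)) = -35/48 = -0.73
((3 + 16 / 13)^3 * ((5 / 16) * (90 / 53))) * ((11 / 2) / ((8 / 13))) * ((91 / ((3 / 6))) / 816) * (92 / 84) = 1052321875 / 11994112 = 87.74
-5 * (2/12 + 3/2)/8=-25/24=-1.04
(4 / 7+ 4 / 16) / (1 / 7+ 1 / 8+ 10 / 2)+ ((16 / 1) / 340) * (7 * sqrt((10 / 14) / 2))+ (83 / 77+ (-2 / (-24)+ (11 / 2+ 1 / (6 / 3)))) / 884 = 3040427 / 18535440+ 2 * sqrt(70) / 85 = 0.36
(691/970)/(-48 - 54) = -691/98940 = -0.01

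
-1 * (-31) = 31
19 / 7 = 2.71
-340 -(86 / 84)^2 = -601609 / 1764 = -341.05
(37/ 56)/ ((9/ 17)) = 1.25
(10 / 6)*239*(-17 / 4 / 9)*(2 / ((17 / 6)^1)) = -1195 / 9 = -132.78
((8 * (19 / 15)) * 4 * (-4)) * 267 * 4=-865792 / 5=-173158.40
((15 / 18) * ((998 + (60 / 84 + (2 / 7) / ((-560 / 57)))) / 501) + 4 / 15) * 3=11358251 / 1963920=5.78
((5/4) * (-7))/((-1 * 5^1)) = 7/4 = 1.75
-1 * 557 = -557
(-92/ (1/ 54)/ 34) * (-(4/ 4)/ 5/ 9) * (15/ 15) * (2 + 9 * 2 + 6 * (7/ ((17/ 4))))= 140208/ 1445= 97.03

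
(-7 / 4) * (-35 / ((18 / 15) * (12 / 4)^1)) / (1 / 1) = 1225 / 72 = 17.01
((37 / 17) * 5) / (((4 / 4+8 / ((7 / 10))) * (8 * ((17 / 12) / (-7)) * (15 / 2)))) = -1813 / 25143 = -0.07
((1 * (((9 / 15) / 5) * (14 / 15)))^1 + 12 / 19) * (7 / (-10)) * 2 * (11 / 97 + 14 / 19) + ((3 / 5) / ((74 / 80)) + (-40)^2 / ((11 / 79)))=102352584704622 / 8907449375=11490.67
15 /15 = 1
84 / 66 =14 / 11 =1.27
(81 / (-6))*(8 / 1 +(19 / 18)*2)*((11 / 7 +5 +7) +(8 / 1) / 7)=-4017 / 2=-2008.50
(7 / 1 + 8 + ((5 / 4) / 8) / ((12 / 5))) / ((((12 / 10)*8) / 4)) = 28925 / 4608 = 6.28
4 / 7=0.57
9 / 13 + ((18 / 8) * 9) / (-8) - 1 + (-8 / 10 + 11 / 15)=-18131 / 6240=-2.91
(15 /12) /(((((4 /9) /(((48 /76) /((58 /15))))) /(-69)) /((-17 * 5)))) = 11876625 /4408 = 2694.33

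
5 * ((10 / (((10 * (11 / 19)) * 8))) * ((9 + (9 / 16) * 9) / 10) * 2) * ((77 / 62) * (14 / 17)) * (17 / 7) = 29925 / 3968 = 7.54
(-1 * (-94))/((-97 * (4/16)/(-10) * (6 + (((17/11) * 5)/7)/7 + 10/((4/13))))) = 4053280/4042281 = 1.00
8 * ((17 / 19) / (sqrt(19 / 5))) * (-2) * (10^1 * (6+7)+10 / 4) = -973.06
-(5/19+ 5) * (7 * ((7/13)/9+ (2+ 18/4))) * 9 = -537250/247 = -2175.10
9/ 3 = 3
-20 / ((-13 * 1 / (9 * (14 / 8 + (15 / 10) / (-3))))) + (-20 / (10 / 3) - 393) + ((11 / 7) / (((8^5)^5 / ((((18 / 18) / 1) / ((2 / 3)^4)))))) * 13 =-20995414709247264877122008013 / 55006124792465627449131008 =-381.69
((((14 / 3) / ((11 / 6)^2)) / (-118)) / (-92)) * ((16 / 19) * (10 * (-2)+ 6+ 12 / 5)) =-0.00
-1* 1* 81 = -81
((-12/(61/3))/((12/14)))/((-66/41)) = 287/671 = 0.43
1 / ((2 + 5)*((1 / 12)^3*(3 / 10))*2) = 2880 / 7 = 411.43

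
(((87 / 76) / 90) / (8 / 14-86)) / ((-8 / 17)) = 3451 / 10907520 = 0.00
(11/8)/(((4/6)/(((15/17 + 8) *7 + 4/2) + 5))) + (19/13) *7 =67585/442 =152.91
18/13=1.38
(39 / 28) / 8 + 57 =57.17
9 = 9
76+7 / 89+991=94970 / 89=1067.08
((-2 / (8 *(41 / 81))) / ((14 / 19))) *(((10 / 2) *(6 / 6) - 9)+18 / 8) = 1539 / 1312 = 1.17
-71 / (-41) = 71 / 41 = 1.73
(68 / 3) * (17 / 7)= 1156 / 21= 55.05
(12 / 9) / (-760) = -0.00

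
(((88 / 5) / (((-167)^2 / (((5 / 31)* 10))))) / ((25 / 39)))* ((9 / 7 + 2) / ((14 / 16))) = 1262976 / 211816955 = 0.01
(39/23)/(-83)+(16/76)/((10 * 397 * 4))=-2939861/143995870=-0.02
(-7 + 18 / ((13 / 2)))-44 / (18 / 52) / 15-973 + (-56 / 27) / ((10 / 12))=-346856 / 351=-988.19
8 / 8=1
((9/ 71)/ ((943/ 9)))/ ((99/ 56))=504/ 736483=0.00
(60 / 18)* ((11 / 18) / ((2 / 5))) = 275 / 54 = 5.09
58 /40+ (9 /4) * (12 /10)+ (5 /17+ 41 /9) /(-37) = 455023 /113220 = 4.02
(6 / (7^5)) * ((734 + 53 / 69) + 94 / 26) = 0.26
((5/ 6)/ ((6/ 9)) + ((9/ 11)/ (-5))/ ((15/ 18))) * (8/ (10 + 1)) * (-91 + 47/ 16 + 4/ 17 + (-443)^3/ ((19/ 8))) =-11539870805303/ 411400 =-28050245.03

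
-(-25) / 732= 0.03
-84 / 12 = -7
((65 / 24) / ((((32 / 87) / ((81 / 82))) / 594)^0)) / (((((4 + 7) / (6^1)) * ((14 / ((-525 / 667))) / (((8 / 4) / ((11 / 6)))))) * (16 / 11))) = -14625 / 234784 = -0.06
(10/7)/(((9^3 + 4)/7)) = 10/733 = 0.01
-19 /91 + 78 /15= 2271 /455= 4.99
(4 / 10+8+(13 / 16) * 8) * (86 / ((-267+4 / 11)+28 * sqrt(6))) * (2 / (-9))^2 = -118119452 / 464784075 - 12403952 * sqrt(6) / 464784075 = -0.32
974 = 974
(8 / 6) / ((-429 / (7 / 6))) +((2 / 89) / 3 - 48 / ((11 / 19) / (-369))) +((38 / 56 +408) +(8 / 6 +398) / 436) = 32514628677161 / 1048755708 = 31003.05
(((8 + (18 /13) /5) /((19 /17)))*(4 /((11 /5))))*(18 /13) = 658512 /35321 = 18.64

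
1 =1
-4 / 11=-0.36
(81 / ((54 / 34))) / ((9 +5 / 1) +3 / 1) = 3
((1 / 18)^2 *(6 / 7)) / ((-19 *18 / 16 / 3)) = -4 / 10773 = -0.00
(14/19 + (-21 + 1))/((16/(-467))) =85461/152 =562.24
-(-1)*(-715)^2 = 511225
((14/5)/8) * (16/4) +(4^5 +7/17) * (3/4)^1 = 261701/340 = 769.71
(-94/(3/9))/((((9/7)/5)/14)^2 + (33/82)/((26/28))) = -12029490200/18502091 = -650.17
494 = 494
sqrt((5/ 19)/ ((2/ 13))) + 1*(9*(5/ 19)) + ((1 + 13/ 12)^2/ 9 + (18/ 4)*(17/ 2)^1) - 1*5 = sqrt(2470)/ 38 + 888943/ 24624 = 37.41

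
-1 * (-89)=89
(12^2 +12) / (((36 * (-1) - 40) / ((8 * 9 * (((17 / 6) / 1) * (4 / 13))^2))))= -27744 / 247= -112.32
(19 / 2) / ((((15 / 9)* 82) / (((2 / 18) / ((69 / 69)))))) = 19 / 2460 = 0.01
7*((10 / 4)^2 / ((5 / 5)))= 175 / 4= 43.75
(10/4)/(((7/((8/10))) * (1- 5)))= -0.07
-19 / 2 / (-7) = 19 / 14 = 1.36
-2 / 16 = -1 / 8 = -0.12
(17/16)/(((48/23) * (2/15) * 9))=1955/4608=0.42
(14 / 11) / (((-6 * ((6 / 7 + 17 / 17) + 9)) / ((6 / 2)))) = -0.06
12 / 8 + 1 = 2.50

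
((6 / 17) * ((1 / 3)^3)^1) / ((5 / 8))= 16 / 765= 0.02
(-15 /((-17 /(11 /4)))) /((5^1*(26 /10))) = 165 /884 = 0.19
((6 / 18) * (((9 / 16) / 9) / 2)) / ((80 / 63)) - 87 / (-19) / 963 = 202319 / 15613440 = 0.01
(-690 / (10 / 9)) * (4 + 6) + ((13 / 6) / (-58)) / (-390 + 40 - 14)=-6210.00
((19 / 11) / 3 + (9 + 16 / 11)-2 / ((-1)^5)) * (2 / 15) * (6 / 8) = 43 / 33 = 1.30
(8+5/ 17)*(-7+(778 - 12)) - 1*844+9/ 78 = 2409497/ 442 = 5451.35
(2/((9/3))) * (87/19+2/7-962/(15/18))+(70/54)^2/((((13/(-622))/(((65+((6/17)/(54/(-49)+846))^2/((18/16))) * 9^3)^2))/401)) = -822765914300206864111715996041687/11365657222041281250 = -72390526850011.53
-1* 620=-620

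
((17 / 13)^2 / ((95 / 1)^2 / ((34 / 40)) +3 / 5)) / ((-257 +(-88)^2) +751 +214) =24565 / 1289193017788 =0.00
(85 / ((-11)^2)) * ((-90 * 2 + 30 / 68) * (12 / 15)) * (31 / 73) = -34410 / 803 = -42.85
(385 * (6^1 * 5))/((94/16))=92400/47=1965.96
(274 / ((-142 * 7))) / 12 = -137 / 5964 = -0.02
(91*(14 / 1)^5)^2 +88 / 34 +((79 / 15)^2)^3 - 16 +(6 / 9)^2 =463830835454639047743857 / 193640625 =2395317797877584.04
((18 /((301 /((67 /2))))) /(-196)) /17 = -603 /1002932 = -0.00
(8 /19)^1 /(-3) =-8 /57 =-0.14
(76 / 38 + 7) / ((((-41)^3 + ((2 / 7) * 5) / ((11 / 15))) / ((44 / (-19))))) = 30492 / 100828573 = 0.00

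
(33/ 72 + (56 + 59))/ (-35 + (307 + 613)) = 2771/ 21240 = 0.13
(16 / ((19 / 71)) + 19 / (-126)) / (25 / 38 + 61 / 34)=2427175 / 99792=24.32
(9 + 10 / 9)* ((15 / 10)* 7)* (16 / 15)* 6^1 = 10192 / 15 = 679.47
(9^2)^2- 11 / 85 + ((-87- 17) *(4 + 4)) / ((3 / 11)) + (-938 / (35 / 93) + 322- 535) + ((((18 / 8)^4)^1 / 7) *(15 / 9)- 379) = 39472757 / 91392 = 431.91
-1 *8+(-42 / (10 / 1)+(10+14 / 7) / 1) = -1 / 5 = -0.20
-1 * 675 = -675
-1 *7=-7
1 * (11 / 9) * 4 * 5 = 220 / 9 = 24.44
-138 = -138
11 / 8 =1.38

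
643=643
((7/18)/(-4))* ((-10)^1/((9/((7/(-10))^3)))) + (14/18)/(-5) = -12481/64800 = -0.19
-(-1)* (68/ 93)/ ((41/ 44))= 2992/ 3813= 0.78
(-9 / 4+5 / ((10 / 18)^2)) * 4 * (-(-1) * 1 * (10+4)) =3906 / 5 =781.20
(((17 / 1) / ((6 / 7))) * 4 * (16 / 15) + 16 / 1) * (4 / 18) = 9056 / 405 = 22.36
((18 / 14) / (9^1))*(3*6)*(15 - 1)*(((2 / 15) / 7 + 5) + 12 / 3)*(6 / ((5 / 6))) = 409104 / 175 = 2337.74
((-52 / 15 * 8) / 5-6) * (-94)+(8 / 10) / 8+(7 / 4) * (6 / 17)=1384783 / 1275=1086.10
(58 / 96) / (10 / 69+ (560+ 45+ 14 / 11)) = 7337 / 7364336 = 0.00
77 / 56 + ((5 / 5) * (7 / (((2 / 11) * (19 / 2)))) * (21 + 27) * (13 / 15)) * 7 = 897941 / 760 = 1181.50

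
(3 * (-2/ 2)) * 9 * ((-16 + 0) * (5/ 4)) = 540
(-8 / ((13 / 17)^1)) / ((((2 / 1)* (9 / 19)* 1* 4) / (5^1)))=-1615 / 117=-13.80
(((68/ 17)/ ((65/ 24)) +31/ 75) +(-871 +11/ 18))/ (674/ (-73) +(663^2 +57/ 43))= -15948370663/ 8071726279500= -0.00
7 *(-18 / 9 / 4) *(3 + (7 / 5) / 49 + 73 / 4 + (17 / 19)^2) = -1115879 / 14440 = -77.28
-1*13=-13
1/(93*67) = 1/6231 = 0.00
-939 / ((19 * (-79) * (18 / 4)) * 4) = 313 / 9006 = 0.03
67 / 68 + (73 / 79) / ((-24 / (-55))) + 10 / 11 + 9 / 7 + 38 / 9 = 70881571 / 7445592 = 9.52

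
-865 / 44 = -19.66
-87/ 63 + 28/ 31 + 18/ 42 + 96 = 62464/ 651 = 95.95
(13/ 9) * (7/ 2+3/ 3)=13/ 2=6.50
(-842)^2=708964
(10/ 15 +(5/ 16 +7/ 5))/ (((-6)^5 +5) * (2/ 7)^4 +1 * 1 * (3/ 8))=-1370971/ 29624550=-0.05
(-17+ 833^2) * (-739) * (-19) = 9742656752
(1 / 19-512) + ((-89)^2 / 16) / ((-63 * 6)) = -58979395 / 114912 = -513.26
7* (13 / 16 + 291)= 2042.69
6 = 6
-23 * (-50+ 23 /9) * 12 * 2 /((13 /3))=78568 /13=6043.69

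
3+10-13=0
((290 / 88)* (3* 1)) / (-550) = -87 / 4840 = -0.02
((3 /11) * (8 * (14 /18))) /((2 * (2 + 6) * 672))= 1 /6336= 0.00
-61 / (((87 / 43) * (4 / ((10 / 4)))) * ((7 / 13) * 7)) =-170495 / 34104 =-5.00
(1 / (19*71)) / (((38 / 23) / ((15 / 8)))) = 345 / 410096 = 0.00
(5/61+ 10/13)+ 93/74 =123699/58682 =2.11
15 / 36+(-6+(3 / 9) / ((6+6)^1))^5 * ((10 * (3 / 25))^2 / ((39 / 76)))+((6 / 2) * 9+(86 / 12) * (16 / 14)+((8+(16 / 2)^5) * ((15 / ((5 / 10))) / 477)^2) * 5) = -6645038036691203 / 322006321728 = -20636.36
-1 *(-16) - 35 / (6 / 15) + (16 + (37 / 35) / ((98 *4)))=-761423 / 13720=-55.50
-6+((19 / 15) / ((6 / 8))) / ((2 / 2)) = -194 / 45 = -4.31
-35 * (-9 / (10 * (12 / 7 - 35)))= -441 / 466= -0.95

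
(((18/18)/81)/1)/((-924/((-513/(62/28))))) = 19/6138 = 0.00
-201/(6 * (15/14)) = -469/15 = -31.27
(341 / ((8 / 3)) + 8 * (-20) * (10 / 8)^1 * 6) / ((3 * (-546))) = 0.65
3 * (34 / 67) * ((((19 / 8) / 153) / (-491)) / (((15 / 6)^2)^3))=-304 / 1542046875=-0.00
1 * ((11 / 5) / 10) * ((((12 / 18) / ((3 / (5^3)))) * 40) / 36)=550 / 81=6.79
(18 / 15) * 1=6 / 5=1.20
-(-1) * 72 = 72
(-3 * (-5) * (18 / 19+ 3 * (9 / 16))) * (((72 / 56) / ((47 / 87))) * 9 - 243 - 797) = -4026382695 / 100016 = -40257.39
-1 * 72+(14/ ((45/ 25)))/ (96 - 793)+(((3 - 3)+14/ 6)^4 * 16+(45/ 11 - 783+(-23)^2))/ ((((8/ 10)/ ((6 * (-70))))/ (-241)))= 5876446267367/ 207009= 28387395.08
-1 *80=-80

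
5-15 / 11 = 40 / 11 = 3.64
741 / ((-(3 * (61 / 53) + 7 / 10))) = -178.43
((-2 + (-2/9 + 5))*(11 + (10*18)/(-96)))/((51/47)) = 85775/3672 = 23.36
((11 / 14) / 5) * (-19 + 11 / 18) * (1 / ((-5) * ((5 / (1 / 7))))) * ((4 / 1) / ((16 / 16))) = 3641 / 55125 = 0.07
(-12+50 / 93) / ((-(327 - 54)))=82 / 1953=0.04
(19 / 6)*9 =28.50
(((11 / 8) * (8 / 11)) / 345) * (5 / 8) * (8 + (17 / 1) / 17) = 3 / 184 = 0.02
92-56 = 36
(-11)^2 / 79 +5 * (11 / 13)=5918 / 1027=5.76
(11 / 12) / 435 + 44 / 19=229889 / 99180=2.32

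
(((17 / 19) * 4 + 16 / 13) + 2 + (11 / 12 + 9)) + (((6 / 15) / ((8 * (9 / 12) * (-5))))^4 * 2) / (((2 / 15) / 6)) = 11619611351 / 694687500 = 16.73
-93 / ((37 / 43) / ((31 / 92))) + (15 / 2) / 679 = -84149421 / 2311316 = -36.41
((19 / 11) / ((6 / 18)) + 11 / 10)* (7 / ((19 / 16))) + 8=45.03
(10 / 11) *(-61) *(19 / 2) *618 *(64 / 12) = -19100320 / 11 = -1736392.73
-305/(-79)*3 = 11.58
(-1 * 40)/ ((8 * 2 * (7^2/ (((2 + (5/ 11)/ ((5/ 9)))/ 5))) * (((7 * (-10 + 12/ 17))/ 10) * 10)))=527/ 1192268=0.00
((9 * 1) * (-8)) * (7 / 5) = -504 / 5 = -100.80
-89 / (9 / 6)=-59.33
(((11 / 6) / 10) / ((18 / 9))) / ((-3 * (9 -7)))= -11 / 720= -0.02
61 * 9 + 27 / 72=4395 / 8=549.38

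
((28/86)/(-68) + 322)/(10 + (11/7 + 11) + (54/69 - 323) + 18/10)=-126319795/116845964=-1.08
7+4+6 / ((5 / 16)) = 151 / 5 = 30.20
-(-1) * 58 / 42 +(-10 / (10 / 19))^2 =7610 / 21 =362.38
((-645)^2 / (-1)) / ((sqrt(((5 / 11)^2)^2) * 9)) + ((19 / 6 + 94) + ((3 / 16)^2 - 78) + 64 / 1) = -171759973 / 768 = -223645.80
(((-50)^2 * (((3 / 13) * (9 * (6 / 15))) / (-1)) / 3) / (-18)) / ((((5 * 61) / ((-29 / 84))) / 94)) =-4.09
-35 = -35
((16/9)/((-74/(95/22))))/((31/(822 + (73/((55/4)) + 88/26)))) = -5015544/1804231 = -2.78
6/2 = 3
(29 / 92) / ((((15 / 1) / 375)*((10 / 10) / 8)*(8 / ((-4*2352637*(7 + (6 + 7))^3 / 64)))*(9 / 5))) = -1066038640625 / 207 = -5149945123.79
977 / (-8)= -977 / 8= -122.12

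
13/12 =1.08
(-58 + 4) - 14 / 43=-2336 / 43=-54.33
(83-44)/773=39/773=0.05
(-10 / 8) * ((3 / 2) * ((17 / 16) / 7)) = -255 / 896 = -0.28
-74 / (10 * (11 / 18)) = -666 / 55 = -12.11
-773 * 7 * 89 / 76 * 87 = -41897373 / 76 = -551281.22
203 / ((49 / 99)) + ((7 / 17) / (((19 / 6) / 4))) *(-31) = 890877 / 2261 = 394.02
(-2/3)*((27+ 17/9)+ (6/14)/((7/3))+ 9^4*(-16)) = 92563190/1323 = 69964.62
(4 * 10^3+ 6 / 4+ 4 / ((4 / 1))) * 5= 40025 / 2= 20012.50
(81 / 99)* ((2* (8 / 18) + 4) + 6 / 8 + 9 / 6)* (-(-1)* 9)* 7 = 16191 / 44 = 367.98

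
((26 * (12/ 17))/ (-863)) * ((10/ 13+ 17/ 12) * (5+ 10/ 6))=-13640/ 44013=-0.31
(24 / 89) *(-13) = -312 / 89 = -3.51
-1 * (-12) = 12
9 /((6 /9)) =27 /2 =13.50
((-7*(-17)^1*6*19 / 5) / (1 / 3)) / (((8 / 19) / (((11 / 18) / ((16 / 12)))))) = 1417647 / 160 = 8860.29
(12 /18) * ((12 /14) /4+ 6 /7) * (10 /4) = 25 /14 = 1.79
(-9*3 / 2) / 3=-4.50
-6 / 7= -0.86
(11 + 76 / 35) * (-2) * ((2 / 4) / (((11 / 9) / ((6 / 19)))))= -24894 / 7315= -3.40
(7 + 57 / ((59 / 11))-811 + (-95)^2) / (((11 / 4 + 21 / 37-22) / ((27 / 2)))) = -970360668 / 163135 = -5948.21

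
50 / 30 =5 / 3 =1.67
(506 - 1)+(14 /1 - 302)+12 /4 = 220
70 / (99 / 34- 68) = -2380 / 2213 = -1.08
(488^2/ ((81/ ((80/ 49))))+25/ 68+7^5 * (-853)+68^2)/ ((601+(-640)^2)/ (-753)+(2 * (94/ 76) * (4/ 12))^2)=350368114252599529/ 13305472401312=26332.63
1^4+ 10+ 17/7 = 94/7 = 13.43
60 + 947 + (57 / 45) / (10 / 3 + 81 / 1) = 1273874 / 1265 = 1007.02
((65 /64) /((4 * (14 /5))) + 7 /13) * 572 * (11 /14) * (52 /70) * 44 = 507202839 /54880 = 9242.03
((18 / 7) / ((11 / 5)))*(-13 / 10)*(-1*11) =117 / 7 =16.71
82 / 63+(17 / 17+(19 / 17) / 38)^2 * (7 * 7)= 3876367 / 72828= 53.23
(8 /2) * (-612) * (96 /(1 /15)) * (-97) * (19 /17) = 382164480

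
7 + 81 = 88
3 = 3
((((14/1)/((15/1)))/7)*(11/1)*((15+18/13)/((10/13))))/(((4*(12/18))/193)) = 452199/200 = 2261.00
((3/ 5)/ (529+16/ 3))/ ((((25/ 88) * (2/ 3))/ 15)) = 3564/ 40075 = 0.09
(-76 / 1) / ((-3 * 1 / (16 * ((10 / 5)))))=2432 / 3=810.67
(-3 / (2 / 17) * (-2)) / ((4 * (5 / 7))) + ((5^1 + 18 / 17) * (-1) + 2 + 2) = 5369 / 340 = 15.79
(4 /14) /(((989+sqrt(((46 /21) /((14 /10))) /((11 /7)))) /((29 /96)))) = 13717 /157179632 - 29 *sqrt(53130) /75917762256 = 0.00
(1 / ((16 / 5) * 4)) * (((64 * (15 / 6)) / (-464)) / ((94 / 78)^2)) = -38025 / 2049952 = -0.02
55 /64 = 0.86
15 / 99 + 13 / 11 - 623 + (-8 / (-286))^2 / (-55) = -2097556223 / 3374085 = -621.67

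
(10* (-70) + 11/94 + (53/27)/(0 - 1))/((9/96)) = -28500560/3807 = -7486.36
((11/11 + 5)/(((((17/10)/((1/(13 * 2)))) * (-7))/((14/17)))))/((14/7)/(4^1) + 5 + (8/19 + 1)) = -0.00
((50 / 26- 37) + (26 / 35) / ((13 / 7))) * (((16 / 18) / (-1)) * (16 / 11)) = 288512 / 6435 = 44.83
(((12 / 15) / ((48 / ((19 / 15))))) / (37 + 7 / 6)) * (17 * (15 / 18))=323 / 41220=0.01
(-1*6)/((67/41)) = -246/67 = -3.67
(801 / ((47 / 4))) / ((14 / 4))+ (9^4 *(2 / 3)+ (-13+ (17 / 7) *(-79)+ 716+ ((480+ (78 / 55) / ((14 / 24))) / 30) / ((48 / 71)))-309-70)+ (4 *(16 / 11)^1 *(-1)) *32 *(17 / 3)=1264614781 / 361900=3494.38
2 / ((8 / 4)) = 1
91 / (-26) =-7 / 2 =-3.50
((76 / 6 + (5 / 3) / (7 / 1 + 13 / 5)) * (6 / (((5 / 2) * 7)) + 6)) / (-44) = -68413 / 36960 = -1.85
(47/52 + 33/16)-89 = -17895/208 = -86.03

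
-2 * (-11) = 22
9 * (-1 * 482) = -4338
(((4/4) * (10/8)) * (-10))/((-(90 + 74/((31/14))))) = 775/7652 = 0.10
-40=-40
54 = 54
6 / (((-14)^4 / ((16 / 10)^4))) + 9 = 13507161 / 1500625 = 9.00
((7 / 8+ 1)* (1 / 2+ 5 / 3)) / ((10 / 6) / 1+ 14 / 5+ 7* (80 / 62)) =30225 / 100432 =0.30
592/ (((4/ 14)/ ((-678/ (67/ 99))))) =-139076784/ 67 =-2075772.90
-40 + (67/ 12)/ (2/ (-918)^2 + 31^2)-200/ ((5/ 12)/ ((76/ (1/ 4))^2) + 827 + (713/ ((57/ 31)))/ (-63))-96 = -6327564331832259810413/ 46444983739765231874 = -136.24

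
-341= -341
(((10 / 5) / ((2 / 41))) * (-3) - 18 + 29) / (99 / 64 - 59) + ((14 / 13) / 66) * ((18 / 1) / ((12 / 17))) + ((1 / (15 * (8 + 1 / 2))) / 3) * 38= 1982945687 / 804490830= 2.46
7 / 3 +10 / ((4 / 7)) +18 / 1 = 227 / 6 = 37.83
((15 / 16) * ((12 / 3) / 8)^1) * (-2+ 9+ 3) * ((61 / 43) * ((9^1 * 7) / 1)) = 288225 / 688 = 418.93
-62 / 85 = -0.73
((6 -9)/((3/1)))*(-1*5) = 5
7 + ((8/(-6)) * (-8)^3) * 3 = 2055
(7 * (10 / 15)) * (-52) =-728 / 3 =-242.67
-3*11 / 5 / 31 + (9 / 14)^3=22443 / 425320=0.05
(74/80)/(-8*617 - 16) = -37/198080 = -0.00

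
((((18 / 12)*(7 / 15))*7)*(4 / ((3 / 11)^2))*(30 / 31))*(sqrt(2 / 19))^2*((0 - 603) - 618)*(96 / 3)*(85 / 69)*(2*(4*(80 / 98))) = -342916710400 / 40641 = -8437703.56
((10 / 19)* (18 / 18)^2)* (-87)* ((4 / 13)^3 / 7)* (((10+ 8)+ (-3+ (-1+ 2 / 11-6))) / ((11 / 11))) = -5011200 / 3214211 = -1.56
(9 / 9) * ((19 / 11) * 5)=95 / 11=8.64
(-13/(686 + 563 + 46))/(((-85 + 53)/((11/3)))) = 143/124320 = 0.00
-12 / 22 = -6 / 11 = -0.55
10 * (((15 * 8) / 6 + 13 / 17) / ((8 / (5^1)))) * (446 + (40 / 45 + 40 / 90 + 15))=12240275 / 204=60001.35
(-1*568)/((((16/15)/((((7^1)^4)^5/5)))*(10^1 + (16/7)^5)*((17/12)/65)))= -55701285117742782155018745/10341491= -5386194806700772853.26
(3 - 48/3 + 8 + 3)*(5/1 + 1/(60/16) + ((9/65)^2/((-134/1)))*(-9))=-8947357/849225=-10.54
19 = 19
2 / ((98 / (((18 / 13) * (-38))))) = -684 / 637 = -1.07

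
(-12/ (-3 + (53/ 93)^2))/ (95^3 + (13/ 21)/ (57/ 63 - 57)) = 20377044/ 3894849376451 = 0.00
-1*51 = -51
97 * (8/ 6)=129.33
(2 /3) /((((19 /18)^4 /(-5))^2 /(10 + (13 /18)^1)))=1969307769600 /16983563041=115.95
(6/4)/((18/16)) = 4/3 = 1.33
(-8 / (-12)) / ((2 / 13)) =13 / 3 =4.33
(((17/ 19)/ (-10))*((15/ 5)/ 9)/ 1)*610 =-1037/ 57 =-18.19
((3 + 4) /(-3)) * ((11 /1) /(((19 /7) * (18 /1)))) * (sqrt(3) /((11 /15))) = -245 * sqrt(3) /342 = -1.24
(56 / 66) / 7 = 4 / 33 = 0.12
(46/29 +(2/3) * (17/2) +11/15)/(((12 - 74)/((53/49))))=-30687/220255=-0.14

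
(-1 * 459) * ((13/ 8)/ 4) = -5967/ 32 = -186.47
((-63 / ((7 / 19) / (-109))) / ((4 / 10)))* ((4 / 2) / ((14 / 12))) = 559170 / 7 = 79881.43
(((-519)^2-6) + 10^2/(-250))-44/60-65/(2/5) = 8075741/30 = 269191.37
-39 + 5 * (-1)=-44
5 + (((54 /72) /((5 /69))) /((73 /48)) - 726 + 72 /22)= -2854351 /4015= -710.92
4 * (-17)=-68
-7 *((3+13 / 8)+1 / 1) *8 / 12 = -105 / 4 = -26.25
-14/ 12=-7/ 6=-1.17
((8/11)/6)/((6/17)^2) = 289/297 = 0.97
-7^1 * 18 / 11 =-126 / 11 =-11.45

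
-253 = -253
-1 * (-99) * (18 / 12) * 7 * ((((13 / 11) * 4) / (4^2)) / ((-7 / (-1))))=351 / 8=43.88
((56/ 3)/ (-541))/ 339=-56/ 550197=-0.00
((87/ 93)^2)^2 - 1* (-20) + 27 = 44112768/ 923521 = 47.77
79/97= 0.81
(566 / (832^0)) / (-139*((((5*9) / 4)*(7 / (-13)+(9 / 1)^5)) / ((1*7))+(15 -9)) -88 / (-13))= -103012 / 2400913381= -0.00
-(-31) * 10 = 310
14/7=2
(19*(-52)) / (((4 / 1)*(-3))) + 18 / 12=503 / 6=83.83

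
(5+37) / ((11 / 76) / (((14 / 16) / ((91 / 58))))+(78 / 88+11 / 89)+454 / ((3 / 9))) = 0.03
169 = 169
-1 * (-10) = 10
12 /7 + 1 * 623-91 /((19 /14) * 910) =624.64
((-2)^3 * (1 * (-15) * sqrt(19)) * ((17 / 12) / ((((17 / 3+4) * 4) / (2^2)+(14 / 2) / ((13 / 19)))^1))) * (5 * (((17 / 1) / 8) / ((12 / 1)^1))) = 32.97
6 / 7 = 0.86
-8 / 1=-8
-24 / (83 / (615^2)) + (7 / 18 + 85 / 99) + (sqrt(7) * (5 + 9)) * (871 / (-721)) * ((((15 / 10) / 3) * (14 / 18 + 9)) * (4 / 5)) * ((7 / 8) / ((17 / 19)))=-1797304699 / 16434 - 5097092 * sqrt(7) / 78795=-109536.17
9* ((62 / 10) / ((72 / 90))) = 279 / 4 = 69.75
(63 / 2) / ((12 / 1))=21 / 8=2.62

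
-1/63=-0.02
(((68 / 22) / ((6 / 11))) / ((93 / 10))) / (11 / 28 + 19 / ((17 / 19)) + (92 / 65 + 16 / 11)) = 57857800 / 2326211883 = 0.02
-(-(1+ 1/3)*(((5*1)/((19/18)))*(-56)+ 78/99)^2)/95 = 109993049104/112041765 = 981.71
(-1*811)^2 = 657721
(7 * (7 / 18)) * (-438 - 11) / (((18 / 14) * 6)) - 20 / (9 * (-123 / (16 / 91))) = -574588597 / 3626532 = -158.44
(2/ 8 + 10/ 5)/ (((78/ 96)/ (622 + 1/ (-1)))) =22356/ 13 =1719.69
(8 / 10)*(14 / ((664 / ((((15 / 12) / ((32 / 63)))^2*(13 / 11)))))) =1805895 / 14958592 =0.12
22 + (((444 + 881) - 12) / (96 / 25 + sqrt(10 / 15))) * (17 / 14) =42210446 / 92393 - 13950625 * sqrt(6) / 369572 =364.39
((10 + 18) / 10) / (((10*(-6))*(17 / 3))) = -7 / 850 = -0.01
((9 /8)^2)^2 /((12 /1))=2187 /16384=0.13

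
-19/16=-1.19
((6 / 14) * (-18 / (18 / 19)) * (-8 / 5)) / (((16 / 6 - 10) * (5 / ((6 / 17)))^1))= -0.13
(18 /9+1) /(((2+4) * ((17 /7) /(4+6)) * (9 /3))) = 0.69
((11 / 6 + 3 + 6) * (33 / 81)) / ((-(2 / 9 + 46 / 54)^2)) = -6435 / 1682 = -3.83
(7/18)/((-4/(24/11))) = -7/33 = -0.21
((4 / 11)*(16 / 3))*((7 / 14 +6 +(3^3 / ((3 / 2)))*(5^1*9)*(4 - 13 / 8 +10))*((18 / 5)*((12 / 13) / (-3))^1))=-15406464 / 715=-21547.50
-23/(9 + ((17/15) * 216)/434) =-24955/10377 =-2.40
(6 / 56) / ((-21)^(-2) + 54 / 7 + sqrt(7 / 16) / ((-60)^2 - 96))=3509695429632 / 252772350050593 - 32450544 * sqrt(7) / 252772350050593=0.01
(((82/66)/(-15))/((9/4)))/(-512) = 41/570240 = 0.00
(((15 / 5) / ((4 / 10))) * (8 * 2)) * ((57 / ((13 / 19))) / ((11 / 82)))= 10656720 / 143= 74522.52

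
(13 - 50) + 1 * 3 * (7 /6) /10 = -733 /20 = -36.65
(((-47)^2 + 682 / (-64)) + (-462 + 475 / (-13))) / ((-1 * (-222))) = 707119 / 92352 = 7.66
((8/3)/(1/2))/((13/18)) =96/13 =7.38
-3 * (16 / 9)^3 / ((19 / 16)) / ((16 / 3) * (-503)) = 4096 / 774117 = 0.01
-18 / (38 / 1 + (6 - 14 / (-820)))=-7380 / 18047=-0.41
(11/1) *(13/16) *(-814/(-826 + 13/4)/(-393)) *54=-174603/143707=-1.21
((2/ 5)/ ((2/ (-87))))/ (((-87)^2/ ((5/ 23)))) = -1/ 2001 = -0.00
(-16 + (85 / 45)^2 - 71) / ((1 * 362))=-3379 / 14661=-0.23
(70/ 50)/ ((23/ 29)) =203/ 115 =1.77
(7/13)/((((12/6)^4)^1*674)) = 0.00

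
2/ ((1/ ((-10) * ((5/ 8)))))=-25/ 2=-12.50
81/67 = 1.21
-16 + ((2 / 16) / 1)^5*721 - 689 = -23100719 / 32768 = -704.98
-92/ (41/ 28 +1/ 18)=-23184/ 383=-60.53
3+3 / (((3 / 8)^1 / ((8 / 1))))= 67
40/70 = 4/7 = 0.57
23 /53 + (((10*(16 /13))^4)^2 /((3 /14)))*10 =3186865733688285419749 /129701184639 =24570829808.21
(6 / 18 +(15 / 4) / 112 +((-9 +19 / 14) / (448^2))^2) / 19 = 8688344532523 / 450031572221952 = 0.02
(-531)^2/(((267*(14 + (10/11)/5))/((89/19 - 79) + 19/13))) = -6201418905/1143116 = -5425.01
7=7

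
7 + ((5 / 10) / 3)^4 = 9073 / 1296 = 7.00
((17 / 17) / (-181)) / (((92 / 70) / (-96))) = 1680 / 4163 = 0.40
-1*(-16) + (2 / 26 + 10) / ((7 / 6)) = 2242 / 91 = 24.64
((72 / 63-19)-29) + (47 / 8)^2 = -5529 / 448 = -12.34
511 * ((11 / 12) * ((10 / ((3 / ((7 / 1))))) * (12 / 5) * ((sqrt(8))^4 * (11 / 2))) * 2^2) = 110801152 / 3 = 36933717.33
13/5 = 2.60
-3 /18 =-0.17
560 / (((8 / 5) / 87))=30450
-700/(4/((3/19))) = -27.63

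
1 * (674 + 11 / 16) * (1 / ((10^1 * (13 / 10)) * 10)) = 2159 / 416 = 5.19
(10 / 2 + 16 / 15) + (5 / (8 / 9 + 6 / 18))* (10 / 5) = 2351 / 165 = 14.25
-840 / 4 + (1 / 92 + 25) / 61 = -1176219 / 5612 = -209.59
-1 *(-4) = 4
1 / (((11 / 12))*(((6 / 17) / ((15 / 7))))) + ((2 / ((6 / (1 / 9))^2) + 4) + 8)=2090849 / 112266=18.62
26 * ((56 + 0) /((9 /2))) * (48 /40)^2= 11648 /25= 465.92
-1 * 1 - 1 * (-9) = 8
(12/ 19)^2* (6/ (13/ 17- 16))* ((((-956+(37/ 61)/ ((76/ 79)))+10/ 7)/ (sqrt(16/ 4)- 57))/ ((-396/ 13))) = 41049367866/ 458927219135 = 0.09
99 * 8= 792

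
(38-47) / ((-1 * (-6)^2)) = 1 / 4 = 0.25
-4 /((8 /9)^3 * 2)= -729 /256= -2.85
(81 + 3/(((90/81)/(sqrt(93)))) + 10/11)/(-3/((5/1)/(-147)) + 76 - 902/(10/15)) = -4505/65384 - 27* sqrt(93)/11888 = -0.09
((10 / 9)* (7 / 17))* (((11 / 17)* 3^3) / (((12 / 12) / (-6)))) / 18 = -770 / 289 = -2.66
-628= -628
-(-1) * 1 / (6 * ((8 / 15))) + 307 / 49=5157 / 784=6.58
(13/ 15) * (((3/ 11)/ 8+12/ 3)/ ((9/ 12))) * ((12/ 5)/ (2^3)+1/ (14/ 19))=26767/ 3465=7.72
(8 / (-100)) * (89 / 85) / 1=-178 / 2125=-0.08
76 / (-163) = -76 / 163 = -0.47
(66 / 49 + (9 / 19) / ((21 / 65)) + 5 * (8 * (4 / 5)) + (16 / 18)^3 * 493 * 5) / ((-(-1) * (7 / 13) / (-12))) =-62328453148 / 1583631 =-39357.94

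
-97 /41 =-2.37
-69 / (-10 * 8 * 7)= 69 / 560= 0.12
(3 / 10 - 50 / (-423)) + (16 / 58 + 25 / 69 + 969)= 2736926783 / 2821410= 970.06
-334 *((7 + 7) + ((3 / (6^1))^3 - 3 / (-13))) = -249331 / 52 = -4794.83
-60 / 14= -30 / 7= -4.29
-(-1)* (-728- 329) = -1057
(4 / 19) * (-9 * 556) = -20016 / 19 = -1053.47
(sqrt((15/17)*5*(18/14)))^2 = 675/119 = 5.67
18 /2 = 9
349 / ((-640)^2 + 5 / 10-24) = 698 / 819153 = 0.00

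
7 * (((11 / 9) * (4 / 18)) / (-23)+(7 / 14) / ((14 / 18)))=16459 / 3726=4.42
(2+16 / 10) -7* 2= -52 / 5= -10.40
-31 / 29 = -1.07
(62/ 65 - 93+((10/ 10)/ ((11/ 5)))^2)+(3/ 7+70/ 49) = -4953981/ 55055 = -89.98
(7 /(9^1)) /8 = 7 /72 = 0.10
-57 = -57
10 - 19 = -9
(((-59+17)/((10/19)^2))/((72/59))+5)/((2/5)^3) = -715465/384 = -1863.19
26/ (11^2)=26/ 121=0.21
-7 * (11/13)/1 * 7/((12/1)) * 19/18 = -10241/2808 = -3.65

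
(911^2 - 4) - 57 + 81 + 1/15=12449116/15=829941.07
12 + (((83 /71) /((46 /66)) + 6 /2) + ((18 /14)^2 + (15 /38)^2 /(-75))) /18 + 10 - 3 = 13415810635 /693267288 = 19.35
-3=-3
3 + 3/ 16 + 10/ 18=539/ 144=3.74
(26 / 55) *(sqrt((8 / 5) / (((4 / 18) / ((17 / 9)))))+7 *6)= 52 *sqrt(85) / 275+1092 / 55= 21.60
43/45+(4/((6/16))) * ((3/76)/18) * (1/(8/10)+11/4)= 299/285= 1.05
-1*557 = -557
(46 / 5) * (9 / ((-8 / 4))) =-207 / 5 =-41.40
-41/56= -0.73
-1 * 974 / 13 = -974 / 13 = -74.92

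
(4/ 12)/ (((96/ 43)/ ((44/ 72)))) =473/ 5184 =0.09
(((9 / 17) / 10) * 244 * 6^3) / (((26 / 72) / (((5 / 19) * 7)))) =59766336 / 4199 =14233.47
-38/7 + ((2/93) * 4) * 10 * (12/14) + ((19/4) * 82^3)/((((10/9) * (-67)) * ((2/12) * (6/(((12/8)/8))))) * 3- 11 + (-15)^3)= -2578419293/4469549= -576.89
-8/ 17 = -0.47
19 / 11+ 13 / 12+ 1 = 503 / 132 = 3.81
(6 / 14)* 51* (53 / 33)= 2703 / 77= 35.10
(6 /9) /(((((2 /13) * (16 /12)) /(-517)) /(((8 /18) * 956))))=-6425276 /9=-713919.56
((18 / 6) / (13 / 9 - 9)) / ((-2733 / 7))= 63 / 61948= 0.00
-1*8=-8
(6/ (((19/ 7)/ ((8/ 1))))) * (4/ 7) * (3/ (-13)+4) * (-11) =-418.98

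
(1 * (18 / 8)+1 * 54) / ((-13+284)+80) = 25 / 156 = 0.16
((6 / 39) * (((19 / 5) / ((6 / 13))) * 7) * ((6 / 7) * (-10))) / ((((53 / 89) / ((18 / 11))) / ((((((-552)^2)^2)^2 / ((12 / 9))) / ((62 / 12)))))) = -4722818324582770650963247104 / 18073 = -261319002079498182424791.00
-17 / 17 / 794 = -1 / 794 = -0.00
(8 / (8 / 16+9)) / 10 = 8 / 95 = 0.08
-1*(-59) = 59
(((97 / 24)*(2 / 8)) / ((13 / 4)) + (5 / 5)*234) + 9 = 75913 / 312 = 243.31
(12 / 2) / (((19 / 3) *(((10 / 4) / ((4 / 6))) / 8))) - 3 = -93 / 95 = -0.98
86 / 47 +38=1872 / 47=39.83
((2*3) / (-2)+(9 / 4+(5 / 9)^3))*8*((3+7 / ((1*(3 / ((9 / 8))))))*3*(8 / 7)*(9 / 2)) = -1205 / 3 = -401.67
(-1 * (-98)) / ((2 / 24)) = 1176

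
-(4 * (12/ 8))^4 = -1296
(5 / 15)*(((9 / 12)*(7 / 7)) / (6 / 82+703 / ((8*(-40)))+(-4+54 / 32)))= -3280 / 58203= -0.06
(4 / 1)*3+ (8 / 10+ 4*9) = 244 / 5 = 48.80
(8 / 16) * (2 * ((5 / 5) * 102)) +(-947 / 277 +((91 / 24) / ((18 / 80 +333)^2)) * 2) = 14554278527761 / 147637322271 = 98.58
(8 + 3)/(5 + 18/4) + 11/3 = 275/57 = 4.82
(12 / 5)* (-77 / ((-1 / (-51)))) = -47124 / 5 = -9424.80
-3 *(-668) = 2004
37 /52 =0.71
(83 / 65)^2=1.63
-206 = -206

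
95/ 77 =1.23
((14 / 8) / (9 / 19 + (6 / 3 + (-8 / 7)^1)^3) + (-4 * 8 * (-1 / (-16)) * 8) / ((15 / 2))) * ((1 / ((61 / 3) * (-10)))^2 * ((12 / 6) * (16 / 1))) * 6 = -944652 / 371634875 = -0.00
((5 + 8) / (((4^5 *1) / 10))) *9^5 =3838185 / 512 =7496.46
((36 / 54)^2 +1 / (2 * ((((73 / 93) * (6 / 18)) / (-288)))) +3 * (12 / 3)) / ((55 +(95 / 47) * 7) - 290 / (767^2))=-222081450656 / 28548525735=-7.78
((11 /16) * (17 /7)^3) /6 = 54043 /32928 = 1.64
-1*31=-31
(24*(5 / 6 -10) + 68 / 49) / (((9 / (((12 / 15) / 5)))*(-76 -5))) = 42848 / 893025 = 0.05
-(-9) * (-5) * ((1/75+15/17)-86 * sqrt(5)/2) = 4286.49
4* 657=2628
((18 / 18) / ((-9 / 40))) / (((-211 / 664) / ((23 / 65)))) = 4.95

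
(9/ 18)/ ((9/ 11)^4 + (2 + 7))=14641/ 276660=0.05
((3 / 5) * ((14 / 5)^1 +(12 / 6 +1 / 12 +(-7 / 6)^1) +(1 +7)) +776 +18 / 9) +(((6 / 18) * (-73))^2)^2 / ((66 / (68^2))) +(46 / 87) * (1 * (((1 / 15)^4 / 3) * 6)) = 4760265289350323 / 193792500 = 24563723.00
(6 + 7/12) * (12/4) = 79/4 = 19.75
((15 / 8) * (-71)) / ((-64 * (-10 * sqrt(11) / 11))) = -0.69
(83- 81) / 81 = 0.02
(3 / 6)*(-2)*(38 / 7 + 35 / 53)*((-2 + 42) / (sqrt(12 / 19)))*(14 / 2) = -15060*sqrt(57) / 53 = -2145.29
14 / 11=1.27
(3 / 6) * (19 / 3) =19 / 6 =3.17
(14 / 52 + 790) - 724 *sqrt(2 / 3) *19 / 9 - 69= 18753 / 26 - 13756 *sqrt(6) / 27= -526.70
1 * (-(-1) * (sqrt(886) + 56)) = sqrt(886) + 56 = 85.77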